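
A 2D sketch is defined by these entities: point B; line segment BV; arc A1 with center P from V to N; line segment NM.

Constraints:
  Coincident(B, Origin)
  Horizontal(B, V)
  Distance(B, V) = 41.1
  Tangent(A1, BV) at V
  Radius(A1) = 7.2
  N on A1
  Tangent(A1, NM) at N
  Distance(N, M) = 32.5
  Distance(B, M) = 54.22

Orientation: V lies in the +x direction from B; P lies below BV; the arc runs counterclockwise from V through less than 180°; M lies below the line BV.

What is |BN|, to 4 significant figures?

34.80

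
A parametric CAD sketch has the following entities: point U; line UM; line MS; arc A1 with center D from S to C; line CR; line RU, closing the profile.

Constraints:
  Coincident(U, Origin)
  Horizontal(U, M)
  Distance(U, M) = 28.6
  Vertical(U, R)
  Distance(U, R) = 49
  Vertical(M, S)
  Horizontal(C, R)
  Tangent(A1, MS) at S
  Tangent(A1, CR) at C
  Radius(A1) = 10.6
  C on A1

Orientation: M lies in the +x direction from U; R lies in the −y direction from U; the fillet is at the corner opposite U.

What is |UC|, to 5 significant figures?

52.202

U is at the origin; U and M share the same y with |UM| = 28.6 and M on the +x side, so M = (28.600, 0.0000). U and R share the same x with |UR| = 49.0 and R on the −y side, so R = (0.0000, -49.000). The virtual corner opposite U is at (28.600, -49.000). Since A1 is tangent to MS there, DS ⟂ MS and tangency of A1 to CR means the radius DC is perpendicular to CR, with radius 10.6, so the center D sits 10.6 in from both sides at D = (18.000, -38.400). That places the tangent points at S = (28.600, -38.400) on MS and C = (18.000, -49.000) on CR. Then |UC| = |C − U| = 52.202.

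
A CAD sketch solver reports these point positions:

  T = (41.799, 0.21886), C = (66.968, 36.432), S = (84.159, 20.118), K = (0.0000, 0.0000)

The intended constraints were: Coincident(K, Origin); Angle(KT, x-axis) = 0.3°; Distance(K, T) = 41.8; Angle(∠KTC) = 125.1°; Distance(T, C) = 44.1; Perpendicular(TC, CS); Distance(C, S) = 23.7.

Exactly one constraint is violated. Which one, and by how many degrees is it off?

Perpendicular(TC, CS) — off by 8.70°.

K = (0.00, 0.00) ✓; KT at 0.3000° ✓; |KT| = 41.80 ✓; ∠KTC = 125.1° ✓; |TC| = 44.10 ✓; ∠(TC, CS) = 98.70° ✗; |CS| = 23.70 ✓.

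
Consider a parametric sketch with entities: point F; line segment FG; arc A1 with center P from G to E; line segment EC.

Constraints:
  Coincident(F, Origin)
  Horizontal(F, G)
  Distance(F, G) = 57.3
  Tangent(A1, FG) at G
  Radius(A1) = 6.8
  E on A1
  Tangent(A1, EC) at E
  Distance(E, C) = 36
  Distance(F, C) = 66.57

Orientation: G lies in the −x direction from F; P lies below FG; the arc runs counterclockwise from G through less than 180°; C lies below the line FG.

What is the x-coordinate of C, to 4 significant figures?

-50.92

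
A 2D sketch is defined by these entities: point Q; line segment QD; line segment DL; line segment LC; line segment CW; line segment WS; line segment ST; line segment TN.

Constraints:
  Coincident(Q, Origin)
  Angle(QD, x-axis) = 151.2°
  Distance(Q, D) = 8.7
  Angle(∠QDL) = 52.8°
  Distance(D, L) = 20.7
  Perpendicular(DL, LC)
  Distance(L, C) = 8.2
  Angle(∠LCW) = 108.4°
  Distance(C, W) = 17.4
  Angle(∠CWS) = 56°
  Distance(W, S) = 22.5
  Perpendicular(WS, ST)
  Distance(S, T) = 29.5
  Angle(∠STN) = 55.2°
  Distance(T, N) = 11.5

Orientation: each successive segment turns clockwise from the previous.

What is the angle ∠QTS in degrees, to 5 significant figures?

27.399°

Q is at the origin; QD runs at 151.2° with length 8.7, so D = (-7.6239, 4.1913). ∠QDL = 52.8° gives DL at 24.000° from the x-axis; with |DL| = 20.7, L = (11.287, 12.611). DL ⟂ LC, so LC runs at -66.000°; with |LC| = 8.2, C = (14.622, 5.1196). ∠LCW = 108.4° gives CW at -137.60° from the x-axis; with |CW| = 17.4, W = (1.7726, -6.6132). ∠CWS = 56.0° gives WS at 98.400° from the x-axis; with |WS| = 22.5, S = (-1.5142, 15.645). WS ⟂ ST, so ST runs at 8.4000°; with |ST| = 29.5, T = (27.669, 19.955). Then cos ∠QTS = TQ·TS / (|TQ||TS|), giving 27.399°.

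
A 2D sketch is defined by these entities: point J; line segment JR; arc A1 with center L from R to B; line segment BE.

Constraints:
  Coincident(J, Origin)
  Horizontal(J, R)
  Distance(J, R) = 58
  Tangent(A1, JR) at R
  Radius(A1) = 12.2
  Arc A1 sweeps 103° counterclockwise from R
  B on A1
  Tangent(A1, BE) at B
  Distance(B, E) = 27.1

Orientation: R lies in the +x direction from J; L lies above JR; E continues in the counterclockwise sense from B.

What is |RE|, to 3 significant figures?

41.8

J is at the origin; JR is horizontal with |JR| = 58.0 and R on the +x side, so R = (58.0, 0.00). A1 meets JR tangentially, so LR is at right angles to JR, so L = R + (0, 12.2) = (58.0, 12.2). On A1, R sits at bearing -90° from L; a 103° counterclockwise sweep puts B at bearing 13°, so B = L + 12.2·(cos 13°, sin 13°) = (69.9, 14.9). Tangency of A1 to BE means the radius LB is perpendicular to BE, so BE runs along (−sin 13°, cos 13°); with |BE| = 27.1, E = (63.8, 41.3). Then |RE| = |E − R| = 41.8.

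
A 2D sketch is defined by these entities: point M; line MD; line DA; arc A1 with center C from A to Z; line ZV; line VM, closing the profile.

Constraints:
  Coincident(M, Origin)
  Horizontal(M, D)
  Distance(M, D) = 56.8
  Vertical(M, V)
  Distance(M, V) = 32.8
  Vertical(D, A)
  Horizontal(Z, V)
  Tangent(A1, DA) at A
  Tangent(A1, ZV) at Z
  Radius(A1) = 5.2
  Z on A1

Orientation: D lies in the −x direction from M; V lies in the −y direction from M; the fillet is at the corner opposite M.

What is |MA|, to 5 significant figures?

63.151

M is at the origin; M and D share the same y with |MD| = 56.8 and D on the −x side, so D = (-56.800, 0.0000). MV is vertical with |MV| = 32.8 and V on the −y side, so V = (0.0000, -32.800). The virtual corner opposite M is at (-56.800, -32.800). Tangency of A1 to DA means the radius CA is perpendicular to DA and since A1 is tangent to ZV there, CZ ⟂ ZV, with radius 5.2, so the center C sits 5.2 in from both sides at C = (-51.600, -27.600). That places the tangent points at A = (-56.800, -27.600) on DA and Z = (-51.600, -32.800) on ZV. Then |MA| = |A − M| = 63.151.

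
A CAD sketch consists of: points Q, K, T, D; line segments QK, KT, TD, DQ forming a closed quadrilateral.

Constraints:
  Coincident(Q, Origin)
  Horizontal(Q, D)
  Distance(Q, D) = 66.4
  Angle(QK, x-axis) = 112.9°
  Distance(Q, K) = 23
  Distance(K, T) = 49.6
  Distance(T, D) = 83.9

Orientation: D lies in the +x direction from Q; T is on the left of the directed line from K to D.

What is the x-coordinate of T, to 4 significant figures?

13.72

Checks: |KT| = 49.60 ✓; |TD| = 83.90 ✓.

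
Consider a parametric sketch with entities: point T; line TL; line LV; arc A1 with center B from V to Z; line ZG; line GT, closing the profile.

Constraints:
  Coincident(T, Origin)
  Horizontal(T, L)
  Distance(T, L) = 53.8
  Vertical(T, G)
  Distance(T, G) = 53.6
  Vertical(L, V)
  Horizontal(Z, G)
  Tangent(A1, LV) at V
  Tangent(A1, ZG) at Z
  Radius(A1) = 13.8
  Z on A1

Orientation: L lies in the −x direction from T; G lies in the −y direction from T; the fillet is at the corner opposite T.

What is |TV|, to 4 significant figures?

66.92

T is at the origin; TL is horizontal with |TL| = 53.8 and L on the −x side, so L = (-53.80, 0.000). TG is vertical with |TG| = 53.6 and G on the −y side, so G = (0.000, -53.60). The virtual corner opposite T is at (-53.80, -53.60). A1 meets LV tangentially, so BV is at right angles to LV and A1 meets ZG tangentially, so BZ is at right angles to ZG, with radius 13.8, so the center B sits 13.8 in from both sides at B = (-40.00, -39.80). That places the tangent points at V = (-53.80, -39.80) on LV and Z = (-40.00, -53.60) on ZG. Then |TV| = |V − T| = 66.92.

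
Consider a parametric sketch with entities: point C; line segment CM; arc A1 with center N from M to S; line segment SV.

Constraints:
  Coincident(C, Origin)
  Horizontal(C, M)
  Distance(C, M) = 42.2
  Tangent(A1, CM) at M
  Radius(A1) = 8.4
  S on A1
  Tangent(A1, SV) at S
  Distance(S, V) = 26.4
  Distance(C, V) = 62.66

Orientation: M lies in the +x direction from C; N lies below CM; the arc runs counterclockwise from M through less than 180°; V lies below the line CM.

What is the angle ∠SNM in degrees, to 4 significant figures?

129.6°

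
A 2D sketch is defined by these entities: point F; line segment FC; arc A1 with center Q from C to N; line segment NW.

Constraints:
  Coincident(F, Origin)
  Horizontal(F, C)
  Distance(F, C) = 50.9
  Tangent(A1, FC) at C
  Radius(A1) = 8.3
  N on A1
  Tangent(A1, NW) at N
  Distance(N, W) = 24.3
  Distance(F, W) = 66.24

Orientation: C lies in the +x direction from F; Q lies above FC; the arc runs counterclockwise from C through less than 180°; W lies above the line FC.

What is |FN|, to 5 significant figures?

59.846

Checks: |QN| = 8.300 ✓; ∠(QN, NW) = 90.00° ✓; |NW| = 24.30 ✓; |FW| = 66.24 ✓.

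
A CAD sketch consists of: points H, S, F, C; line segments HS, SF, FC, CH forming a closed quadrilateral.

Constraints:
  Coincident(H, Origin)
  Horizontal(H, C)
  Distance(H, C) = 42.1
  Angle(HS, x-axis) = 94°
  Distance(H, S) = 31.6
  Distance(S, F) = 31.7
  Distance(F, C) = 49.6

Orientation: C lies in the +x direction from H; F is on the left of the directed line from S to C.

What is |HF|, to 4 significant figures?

53.31

Checks: |SF| = 31.70 ✓; |FC| = 49.60 ✓.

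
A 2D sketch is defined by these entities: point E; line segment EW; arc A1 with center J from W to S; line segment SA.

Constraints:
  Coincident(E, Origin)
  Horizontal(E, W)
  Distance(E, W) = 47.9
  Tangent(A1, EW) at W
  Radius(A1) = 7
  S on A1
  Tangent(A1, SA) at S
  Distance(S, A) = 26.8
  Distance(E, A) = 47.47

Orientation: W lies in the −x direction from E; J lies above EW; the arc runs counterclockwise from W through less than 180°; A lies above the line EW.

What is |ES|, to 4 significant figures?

41.43

E is at the origin; EW is horizontal with |EW| = 47.9 and W on the −x side, so W = (-47.90, 0.000). The tangent condition forces JW to be normal to EW, so J = W + (0, 7) = (-47.90, 7.000). Since JS ⟂ SA (tangency), |JA| = √(7.0² + 26.8²) = 27.70 regardless of where S sits on A1. So A lies on both circle(E, 47.47) and circle(J, 27.70); the above-EW intersection is A = (-35.34, 31.69). S is the foot of the tangent from A: S = (-41.06, 5.507).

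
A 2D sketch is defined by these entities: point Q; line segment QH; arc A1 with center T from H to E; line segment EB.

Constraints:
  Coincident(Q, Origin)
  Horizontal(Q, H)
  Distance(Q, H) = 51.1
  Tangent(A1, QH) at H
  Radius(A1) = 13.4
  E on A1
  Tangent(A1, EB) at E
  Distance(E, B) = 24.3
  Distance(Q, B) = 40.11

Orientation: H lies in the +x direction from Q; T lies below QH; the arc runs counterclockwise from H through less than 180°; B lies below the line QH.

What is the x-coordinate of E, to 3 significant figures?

39.2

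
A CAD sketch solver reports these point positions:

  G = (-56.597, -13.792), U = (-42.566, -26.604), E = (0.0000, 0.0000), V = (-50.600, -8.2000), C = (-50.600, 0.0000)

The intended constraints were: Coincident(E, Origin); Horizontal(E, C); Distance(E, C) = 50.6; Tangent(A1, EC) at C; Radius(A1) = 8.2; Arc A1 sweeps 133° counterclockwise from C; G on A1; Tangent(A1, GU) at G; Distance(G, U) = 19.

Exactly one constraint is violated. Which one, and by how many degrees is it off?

Tangent(A1, GU) at G — off by 4.60°.

E = (0.00, 0.00) ✓; E.y = 0.00, C.y = 0.00 ✓; |EC| = 50.60 ✓; ∠(VC, CE) = 90.00° ✓; |VC| = 8.200 ✓; bearing(V→G) − bearing(V→C) = 133.0° ✓; |VG| = 8.200 ✓; ∠(VG, GU) = 85.40° ✗; |GU| = 19.00 ✓.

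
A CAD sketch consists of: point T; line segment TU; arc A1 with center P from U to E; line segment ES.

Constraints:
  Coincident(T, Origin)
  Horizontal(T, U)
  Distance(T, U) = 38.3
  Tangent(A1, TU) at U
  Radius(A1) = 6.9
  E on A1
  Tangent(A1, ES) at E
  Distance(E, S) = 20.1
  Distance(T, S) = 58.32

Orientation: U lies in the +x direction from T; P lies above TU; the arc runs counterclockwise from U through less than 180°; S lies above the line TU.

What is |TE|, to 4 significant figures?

44.34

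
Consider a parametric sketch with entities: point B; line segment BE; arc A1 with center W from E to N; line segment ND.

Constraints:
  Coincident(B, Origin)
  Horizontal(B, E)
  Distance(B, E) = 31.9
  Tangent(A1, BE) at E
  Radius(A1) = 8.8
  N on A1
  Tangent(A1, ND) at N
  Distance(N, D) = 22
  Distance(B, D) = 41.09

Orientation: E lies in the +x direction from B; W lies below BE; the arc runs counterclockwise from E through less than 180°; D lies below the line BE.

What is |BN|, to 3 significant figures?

25.2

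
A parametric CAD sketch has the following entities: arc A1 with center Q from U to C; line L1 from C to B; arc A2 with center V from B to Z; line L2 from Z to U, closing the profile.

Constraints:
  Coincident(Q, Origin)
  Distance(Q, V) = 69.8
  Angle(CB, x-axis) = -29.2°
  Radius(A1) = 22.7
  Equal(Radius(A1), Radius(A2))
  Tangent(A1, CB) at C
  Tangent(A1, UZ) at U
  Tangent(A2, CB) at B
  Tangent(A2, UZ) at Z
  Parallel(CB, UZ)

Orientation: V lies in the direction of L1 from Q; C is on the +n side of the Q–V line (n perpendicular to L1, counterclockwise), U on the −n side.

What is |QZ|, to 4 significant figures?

73.40

Tangency of A1 to both parallel lines with radius 22.7 puts C and U at Q ± 22.7·n: C = (11.07, 19.82), U = (-11.07, -19.82). Equal radii place B and Z the same way about V: B = V + 22.7·n = (72.00, -14.24), Z = V − 22.7·n = (49.86, -53.87). Then |QZ| = |Z − Q| = 73.40.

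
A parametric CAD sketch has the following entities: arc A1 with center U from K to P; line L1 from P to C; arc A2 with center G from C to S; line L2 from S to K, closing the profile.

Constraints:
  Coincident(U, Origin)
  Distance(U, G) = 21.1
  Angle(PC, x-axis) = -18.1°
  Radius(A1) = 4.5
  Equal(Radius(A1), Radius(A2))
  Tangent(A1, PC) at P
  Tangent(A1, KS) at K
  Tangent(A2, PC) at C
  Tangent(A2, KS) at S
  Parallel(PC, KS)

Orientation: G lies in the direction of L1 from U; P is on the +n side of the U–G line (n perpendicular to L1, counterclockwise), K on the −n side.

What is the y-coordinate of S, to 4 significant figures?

-10.83

The slot axis is L1's direction at -18.1°, so u = (cos -18.1°, sin -18.1°) = (0.9505, -0.3107) and n = (−sin -18.1°, cos -18.1°) = (0.3107, 0.9505). U is at the origin and G lies 21.1 along u from U, so G = 21.1·u = (20.06, -6.555). Tangency of A1 to both parallel lines with radius 4.5 puts P and K at U ± 4.5·n: P = (1.398, 4.277), K = (-1.398, -4.277). Equal radii place C and S the same way about G: C = G + 4.5·n = (21.45, -2.278), S = G − 4.5·n = (18.66, -10.83). So S.y = -10.83.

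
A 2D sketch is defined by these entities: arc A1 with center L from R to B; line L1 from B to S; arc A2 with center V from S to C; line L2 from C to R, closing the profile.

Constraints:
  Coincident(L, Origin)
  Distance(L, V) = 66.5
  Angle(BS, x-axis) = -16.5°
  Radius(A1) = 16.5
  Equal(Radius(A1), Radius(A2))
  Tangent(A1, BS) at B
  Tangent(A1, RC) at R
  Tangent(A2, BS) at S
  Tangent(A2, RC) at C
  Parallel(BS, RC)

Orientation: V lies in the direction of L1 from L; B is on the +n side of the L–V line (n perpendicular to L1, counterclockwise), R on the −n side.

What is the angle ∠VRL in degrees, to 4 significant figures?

76.07°

The slot axis is L1's direction at -16.5°, so u = (cos -16.5°, sin -16.5°) = (0.9588, -0.2840) and n = (−sin -16.5°, cos -16.5°) = (0.2840, 0.9588). L is at the origin and V lies 66.5 along u from L, so V = 66.5·u = (63.76, -18.89). Tangency of A1 to both parallel lines with radius 16.5 puts B and R at L ± 16.5·n: B = (4.686, 15.82), R = (-4.686, -15.82). Then cos ∠VRL = RV·RL / (|RV||RL|), giving 76.07°.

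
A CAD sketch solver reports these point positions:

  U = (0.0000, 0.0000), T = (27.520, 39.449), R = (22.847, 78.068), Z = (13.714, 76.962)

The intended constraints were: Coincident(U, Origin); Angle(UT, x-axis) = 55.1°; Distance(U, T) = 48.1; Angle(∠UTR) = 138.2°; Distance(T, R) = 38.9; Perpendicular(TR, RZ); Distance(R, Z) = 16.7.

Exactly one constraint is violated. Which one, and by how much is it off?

Distance(R, Z) = 16.7 — off by 7.50.

U = (0.00, 0.00) ✓; UT at 55.10° ✓; |UT| = 48.10 ✓; ∠UTR = 138.2° ✓; |TR| = 38.90 ✓; ∠(TR, RZ) = 90.01° ✓; |RZ| = 9.200 ✗.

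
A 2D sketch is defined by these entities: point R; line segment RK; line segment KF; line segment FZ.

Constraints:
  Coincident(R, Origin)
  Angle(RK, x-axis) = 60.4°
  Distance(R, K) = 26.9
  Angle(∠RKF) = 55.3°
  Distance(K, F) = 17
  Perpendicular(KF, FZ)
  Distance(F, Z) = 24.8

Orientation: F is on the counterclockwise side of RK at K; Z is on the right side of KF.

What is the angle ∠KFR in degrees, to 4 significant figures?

85.64°

R is at the origin; RK runs at 60.4° with length 26.9, so K = 26.9·(cos 60.4°, sin 60.4°) = (13.29, 23.39). ∠RKF = 55.3°, so KF runs at 60.4° + (180° − 55.3°) = 185.1° from the x-axis; with |KF| = 17.0, F = K + 17.0·(cos 185.1°, sin 185.1°) = (-3.646, 21.88). Then cos ∠KFR = FK·FR / (|FK||FR|), giving 85.64°.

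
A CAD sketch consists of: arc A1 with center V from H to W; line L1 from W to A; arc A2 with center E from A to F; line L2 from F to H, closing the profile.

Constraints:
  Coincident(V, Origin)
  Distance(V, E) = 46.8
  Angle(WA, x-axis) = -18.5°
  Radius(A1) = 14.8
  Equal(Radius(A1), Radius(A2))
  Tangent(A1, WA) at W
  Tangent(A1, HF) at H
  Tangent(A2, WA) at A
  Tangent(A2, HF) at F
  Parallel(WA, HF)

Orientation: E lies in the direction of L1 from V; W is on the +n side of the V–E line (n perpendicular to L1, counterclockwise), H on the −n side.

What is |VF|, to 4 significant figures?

49.08

The slot axis is L1's direction at -18.5°, so u = (cos -18.5°, sin -18.5°) = (0.9483, -0.3173) and n = (−sin -18.5°, cos -18.5°) = (0.3173, 0.9483). V is at the origin and E lies 46.8 along u from V, so E = 46.8·u = (44.38, -14.85). Tangency of A1 to both parallel lines with radius 14.8 puts W and H at V ± 14.8·n: W = (4.696, 14.04), H = (-4.696, -14.04). Equal radii place A and F the same way about E: A = E + 14.8·n = (49.08, -0.8147), F = E − 14.8·n = (39.69, -28.89). Then |VF| = |F − V| = 49.08.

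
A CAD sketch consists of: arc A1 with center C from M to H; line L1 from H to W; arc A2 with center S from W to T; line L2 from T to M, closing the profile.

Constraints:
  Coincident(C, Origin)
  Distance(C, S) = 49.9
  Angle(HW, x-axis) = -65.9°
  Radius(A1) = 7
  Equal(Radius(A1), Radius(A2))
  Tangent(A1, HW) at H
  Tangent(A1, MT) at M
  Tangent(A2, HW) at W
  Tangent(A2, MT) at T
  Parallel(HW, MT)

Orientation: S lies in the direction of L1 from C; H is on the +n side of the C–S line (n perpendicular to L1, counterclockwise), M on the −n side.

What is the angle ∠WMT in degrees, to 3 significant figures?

15.7°

The slot axis is L1's direction at -65.9°, so u = (cos -65.9°, sin -65.9°) = (0.408, -0.913) and n = (−sin -65.9°, cos -65.9°) = (0.913, 0.408). C is at the origin and S lies 49.9 along u from C, so S = 49.9·u = (20.4, -45.6). Tangency of A1 to both parallel lines with radius 7.0 puts H and M at C ± 7.0·n: H = (6.39, 2.86), M = (-6.39, -2.86). Equal radii place W and T the same way about S: W = S + 7.0·n = (26.8, -42.7), T = S − 7.0·n = (14.0, -48.4). Then cos ∠WMT = MW·MT / (|MW||MT|), giving 15.7°.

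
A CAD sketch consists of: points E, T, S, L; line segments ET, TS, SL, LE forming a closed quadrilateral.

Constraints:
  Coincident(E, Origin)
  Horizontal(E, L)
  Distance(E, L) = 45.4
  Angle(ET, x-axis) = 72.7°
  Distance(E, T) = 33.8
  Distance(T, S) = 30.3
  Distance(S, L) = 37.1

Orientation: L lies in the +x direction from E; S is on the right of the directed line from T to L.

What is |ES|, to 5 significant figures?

8.5953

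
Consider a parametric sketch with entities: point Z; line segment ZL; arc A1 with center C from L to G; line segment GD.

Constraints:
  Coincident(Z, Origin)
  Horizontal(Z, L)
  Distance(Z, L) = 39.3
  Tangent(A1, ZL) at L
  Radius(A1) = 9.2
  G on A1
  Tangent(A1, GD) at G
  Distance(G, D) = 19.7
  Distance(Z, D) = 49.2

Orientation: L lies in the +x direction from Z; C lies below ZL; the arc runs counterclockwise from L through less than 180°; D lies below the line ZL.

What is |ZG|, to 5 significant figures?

33.304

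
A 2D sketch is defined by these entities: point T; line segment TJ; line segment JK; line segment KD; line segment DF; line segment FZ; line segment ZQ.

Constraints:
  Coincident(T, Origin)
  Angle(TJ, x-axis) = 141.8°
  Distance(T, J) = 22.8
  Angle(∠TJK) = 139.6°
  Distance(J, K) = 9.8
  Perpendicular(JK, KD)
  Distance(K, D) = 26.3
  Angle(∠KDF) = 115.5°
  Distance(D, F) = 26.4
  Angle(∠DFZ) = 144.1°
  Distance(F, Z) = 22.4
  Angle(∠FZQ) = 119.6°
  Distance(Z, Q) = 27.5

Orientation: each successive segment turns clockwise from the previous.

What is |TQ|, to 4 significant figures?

28.64

T is at the origin; TJ runs at 141.8° with length 22.8, so J = (-17.92, 14.10). ∠TJK = 139.6° gives JK at 101.4° from the x-axis; with |JK| = 9.8, K = (-19.85, 23.71). The perpendicularity gives KD at right angles to JK, so KD runs at 11.40°; with |KD| = 26.3, D = (5.927, 28.90). ∠KDF = 115.5° gives DF at -53.10° from the x-axis; with |DF| = 26.4, F = (21.78, 7.793). ∠DFZ = 144.1° gives FZ at -89.00° from the x-axis; with |FZ| = 22.4, Z = (22.17, -14.60). ∠FZQ = 119.6° gives ZQ at -149.4° from the x-axis; with |ZQ| = 27.5, Q = (-1.502, -28.60). Then |TQ| = |Q − T| = 28.64.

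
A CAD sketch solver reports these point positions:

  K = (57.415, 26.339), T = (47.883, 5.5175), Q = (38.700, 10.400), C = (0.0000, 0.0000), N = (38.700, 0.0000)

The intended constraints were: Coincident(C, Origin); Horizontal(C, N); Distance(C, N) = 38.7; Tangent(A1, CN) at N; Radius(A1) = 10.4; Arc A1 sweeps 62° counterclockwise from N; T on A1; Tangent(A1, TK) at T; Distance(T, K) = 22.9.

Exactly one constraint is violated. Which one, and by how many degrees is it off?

Tangent(A1, TK) at T — off by 3.40°.

C = (0.00, 0.00) ✓; C.y = 0.00, N.y = 0.00 ✓; |CN| = 38.70 ✓; ∠(QN, NC) = 90.00° ✓; |QN| = 10.40 ✓; bearing(Q→T) − bearing(Q→N) = 62.00° ✓; |QT| = 10.40 ✓; ∠(QT, TK) = 86.60° ✗; |TK| = 22.90 ✓.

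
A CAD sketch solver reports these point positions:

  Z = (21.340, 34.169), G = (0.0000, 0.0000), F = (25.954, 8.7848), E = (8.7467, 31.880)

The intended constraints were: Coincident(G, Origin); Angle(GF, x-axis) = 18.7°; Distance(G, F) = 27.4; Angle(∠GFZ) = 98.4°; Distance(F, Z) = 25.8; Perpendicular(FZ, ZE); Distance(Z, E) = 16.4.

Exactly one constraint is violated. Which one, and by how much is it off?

Distance(Z, E) = 16.4 — off by 3.60.

G = (0.00, 0.00) ✓; GF at 18.70° ✓; |GF| = 27.40 ✓; ∠GFZ = 98.40° ✓; |FZ| = 25.80 ✓; ∠(FZ, ZE) = 90.00° ✓; |ZE| = 12.80 ✗.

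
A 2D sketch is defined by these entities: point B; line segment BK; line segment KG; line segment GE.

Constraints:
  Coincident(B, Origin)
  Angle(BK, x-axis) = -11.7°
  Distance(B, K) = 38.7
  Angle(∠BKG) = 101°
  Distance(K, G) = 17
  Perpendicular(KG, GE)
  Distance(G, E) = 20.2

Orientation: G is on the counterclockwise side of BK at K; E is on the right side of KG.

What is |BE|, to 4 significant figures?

63.09

B is at the origin; BK runs at -11.7° with length 38.7, so K = 38.7·(cos -11.7°, sin -11.7°) = (37.90, -7.848). ∠BKG = 101.0°, so KG runs at -11.7° + (180° − 101.0°) = 67.30° from the x-axis; with |KG| = 17.0, G = K + 17.0·(cos 67.30°, sin 67.30°) = (44.46, 7.835). The perpendicularity gives GE at right angles to KG; with |GE| = 20.2 on the right of KG, E = G + 20.2·(0.9225, -0.3859) = (63.09, 0.03998). Then |BE| = |E − B| = 63.09.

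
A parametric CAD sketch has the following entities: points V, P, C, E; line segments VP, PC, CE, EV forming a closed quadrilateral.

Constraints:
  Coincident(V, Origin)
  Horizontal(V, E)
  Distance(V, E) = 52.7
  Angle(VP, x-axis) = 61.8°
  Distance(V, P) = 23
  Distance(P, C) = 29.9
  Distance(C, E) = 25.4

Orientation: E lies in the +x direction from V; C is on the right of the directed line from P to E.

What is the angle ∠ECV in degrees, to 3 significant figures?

161°

Checks: V = (0.00, 0.00) ✓; |PC| = 29.90 ✓; |CE| = 25.40 ✓.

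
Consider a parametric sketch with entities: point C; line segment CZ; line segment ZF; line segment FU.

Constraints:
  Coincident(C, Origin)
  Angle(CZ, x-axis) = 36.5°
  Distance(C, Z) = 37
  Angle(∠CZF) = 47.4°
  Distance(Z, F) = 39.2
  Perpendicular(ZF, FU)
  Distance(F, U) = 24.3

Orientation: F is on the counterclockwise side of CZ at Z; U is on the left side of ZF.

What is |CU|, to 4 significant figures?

14.46

C is at the origin; CZ runs at 36.5° with length 37.0, so Z = 37.0·(cos 36.5°, sin 36.5°) = (29.74, 22.01). ∠CZF = 47.4°, so ZF runs at 36.5° + (180° − 47.4°) = 169.1° from the x-axis; with |ZF| = 39.2, F = Z + 39.2·(cos 169.1°, sin 169.1°) = (-8.750, 29.42). ZF is perpendicular to FU; with |FU| = 24.3 on the left of ZF, U = F + 24.3·(-0.1891, -0.9820) = (-13.35, 5.559). Then |CU| = |U − C| = 14.46.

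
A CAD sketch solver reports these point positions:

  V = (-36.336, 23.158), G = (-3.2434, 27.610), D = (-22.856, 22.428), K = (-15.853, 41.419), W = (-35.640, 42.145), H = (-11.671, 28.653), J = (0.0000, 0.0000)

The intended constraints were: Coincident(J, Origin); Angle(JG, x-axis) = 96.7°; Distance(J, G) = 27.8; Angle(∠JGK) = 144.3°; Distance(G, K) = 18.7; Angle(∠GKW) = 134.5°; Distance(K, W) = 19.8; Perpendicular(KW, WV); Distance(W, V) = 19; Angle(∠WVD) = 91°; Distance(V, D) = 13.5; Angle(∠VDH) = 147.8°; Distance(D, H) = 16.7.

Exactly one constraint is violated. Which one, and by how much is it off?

Distance(D, H) = 16.7 — off by 3.90.

J = (0.00, 0.00) ✓; JG at 96.70° ✓; |JG| = 27.80 ✓; ∠JGK = 144.3° ✓; |GK| = 18.70 ✓; ∠GKW = 134.5° ✓; |KW| = 19.80 ✓; ∠(KW, WV) = 90.00° ✓; |WV| = 19.00 ✓; ∠WVD = 91.00° ✓; |VD| = 13.50 ✓; ∠VDH = 147.8° ✓; |DH| = 12.80 ✗.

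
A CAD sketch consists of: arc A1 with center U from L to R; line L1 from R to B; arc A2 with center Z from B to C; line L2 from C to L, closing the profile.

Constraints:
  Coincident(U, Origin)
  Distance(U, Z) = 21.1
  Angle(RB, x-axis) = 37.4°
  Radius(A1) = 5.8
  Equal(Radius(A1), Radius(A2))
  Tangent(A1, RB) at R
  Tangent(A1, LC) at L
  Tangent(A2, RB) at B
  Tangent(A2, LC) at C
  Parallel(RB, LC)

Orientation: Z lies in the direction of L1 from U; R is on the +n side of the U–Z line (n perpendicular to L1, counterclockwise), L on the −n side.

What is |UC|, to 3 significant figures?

21.9

The slot axis is L1's direction at 37.4°, so u = (cos 37.4°, sin 37.4°) = (0.794, 0.607) and n = (−sin 37.4°, cos 37.4°) = (-0.607, 0.794). U is at the origin and Z lies 21.1 along u from U, so Z = 21.1·u = (16.8, 12.8). Tangency of A1 to both parallel lines with radius 5.8 puts R and L at U ± 5.8·n: R = (-3.52, 4.61), L = (3.52, -4.61). Equal radii place B and C the same way about Z: B = Z + 5.8·n = (13.2, 17.4), C = Z − 5.8·n = (20.3, 8.21). Then |UC| = |C − U| = 21.9.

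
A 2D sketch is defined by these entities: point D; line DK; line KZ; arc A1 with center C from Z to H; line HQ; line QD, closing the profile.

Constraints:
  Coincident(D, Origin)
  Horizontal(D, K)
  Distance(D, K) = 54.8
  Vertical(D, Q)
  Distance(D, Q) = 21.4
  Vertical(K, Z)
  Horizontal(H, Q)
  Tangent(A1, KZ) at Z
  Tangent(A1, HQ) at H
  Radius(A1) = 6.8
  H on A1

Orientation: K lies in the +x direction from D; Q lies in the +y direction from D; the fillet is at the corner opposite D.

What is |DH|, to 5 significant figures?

52.554

D is at the origin; DK is horizontal with |DK| = 54.8 and K on the +x side, so K = (54.800, 0.0000). D and Q share the same x with |DQ| = 21.4 and Q on the +y side, so Q = (0.0000, 21.400). The virtual corner opposite D is at (54.800, 21.400). Tangency of A1 to KZ means the radius CZ is perpendicular to KZ and tangency of A1 to HQ means the radius CH is perpendicular to HQ, with radius 6.8, so the center C sits 6.8 in from both sides at C = (48.000, 14.600). That places the tangent points at Z = (54.800, 14.600) on KZ and H = (48.000, 21.400) on HQ. Then |DH| = |H − D| = 52.554.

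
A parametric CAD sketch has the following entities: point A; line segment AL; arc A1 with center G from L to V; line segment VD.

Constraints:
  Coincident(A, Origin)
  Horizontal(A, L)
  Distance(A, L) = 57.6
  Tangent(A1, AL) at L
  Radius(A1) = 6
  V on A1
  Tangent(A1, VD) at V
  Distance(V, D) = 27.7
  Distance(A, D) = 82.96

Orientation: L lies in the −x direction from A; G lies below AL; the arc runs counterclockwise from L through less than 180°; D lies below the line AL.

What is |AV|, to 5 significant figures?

62.374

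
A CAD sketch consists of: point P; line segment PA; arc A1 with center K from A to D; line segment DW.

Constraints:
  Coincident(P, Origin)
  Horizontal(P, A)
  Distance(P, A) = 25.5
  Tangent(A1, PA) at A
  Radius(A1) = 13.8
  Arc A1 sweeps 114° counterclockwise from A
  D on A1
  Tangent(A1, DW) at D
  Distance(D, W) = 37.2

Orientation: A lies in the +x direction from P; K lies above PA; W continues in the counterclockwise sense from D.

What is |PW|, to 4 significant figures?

58.13

P is at the origin; P and A share the same y with |PA| = 25.5 and A on the +x side, so A = (25.50, 0.000). Tangency of A1 to PA means the radius KA is perpendicular to PA, so K = A + (0, 13.8) = (25.50, 13.80). On A1, A sits at bearing -90° from K; a 114° counterclockwise sweep puts D at bearing 24°, so D = K + 13.8·(cos 24°, sin 24°) = (38.11, 19.41). The tangent condition forces KD to be normal to DW, so DW runs along (−sin 24°, cos 24°); with |DW| = 37.2, W = (22.98, 53.40). Then |PW| = |W − P| = 58.13.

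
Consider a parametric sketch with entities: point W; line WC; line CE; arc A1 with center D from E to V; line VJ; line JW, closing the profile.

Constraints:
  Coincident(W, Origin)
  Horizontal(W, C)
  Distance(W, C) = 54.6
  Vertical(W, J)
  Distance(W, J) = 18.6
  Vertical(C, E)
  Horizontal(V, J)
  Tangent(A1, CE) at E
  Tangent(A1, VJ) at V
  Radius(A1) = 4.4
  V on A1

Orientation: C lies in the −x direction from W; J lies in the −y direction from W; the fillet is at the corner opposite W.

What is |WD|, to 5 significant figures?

52.170

W is at the origin; W and C share the same y with |WC| = 54.6 and C on the −x side, so C = (-54.600, 0.0000). WJ is vertical with |WJ| = 18.6 and J on the −y side, so J = (0.0000, -18.600). The virtual corner opposite W is at (-54.600, -18.600). A1 meets CE tangentially, so DE is at right angles to CE and tangency of A1 to VJ means the radius DV is perpendicular to VJ, with radius 4.4, so the center D sits 4.4 in from both sides at D = (-50.200, -14.200). Then |WD| = |D − W| = 52.170.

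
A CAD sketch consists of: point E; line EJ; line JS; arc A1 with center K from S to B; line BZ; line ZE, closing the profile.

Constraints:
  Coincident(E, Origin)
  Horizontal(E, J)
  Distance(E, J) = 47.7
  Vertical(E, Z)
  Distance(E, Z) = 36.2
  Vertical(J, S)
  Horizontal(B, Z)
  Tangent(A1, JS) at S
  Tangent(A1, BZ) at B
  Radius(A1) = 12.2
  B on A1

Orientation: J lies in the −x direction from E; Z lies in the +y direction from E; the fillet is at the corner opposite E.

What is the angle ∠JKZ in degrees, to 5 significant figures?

135.91°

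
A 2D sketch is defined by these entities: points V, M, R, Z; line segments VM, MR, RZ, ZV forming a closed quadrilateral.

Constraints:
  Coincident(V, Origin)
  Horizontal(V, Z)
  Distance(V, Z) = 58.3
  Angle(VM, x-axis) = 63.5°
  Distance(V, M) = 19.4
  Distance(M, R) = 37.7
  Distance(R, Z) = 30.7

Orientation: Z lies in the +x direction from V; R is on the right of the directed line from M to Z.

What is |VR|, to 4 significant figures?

33.38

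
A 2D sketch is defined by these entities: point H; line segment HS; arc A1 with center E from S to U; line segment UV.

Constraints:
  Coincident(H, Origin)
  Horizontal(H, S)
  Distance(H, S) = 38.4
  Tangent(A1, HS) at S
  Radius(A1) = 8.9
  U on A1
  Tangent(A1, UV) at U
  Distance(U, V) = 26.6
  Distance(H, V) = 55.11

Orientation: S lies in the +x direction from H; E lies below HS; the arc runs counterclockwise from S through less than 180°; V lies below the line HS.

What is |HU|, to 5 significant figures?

32.735

H is at the origin; HS is horizontal with |HS| = 38.4 and S on the +x side, so S = (38.400, 0.0000). Tangency of A1 to HS means the radius ES is perpendicular to HS, so E = S + (0, -8.9) = (38.400, -8.9000). Since EU ⟂ UV (tangency), |EV| = √(8.9² + 26.6²) = 28.049 regardless of where U sits on A1. So V lies on both circle(H, 55.11) and circle(E, 28.049); the below-HS intersection is V = (40.997, -36.829). U is the foot of the tangent from V: U = (30.258, -12.493).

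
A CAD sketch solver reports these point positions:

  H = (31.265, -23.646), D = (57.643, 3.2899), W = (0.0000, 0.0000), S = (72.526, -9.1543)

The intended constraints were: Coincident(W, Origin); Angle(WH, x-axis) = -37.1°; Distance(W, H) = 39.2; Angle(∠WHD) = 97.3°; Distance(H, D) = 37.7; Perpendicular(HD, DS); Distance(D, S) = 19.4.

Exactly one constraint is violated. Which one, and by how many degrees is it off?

Perpendicular(HD, DS) — off by 4.50°.

W = (0.00, 0.00) ✓; WH at -37.10° ✓; |WH| = 39.20 ✓; ∠WHD = 97.30° ✓; |HD| = 37.70 ✓; ∠(HD, DS) = 85.50° ✗; |DS| = 19.40 ✓.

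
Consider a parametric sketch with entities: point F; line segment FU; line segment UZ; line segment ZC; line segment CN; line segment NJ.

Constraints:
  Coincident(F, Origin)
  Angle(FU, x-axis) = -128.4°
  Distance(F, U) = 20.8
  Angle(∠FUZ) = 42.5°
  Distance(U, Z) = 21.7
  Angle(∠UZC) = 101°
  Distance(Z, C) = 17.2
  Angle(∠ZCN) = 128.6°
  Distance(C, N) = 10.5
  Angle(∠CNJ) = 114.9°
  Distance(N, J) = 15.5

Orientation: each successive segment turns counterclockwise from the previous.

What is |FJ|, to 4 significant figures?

13.82

F is at the origin; FU runs at -128.4° with length 20.8, so U = (-12.92, -16.30). ∠FUZ = 42.5° gives UZ at 9.100° from the x-axis; with |UZ| = 21.7, Z = (8.507, -12.87). ∠UZC = 101.0° gives ZC at 88.10° from the x-axis; with |ZC| = 17.2, C = (9.077, 4.322). ∠ZCN = 128.6° gives CN at 139.5° from the x-axis; with |CN| = 10.5, N = (1.093, 11.14). ∠CNJ = 114.9° gives NJ at -155.4° from the x-axis; with |NJ| = 15.5, J = (-13.00, 4.689). Then |FJ| = |J − F| = 13.82.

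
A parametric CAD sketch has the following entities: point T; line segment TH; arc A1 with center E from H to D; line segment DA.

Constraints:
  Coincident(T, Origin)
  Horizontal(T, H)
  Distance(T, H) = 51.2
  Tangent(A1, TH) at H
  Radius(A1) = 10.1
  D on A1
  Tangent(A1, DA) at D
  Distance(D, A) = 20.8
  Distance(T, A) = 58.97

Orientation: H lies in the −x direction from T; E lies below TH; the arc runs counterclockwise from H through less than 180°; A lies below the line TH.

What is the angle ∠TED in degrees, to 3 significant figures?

159°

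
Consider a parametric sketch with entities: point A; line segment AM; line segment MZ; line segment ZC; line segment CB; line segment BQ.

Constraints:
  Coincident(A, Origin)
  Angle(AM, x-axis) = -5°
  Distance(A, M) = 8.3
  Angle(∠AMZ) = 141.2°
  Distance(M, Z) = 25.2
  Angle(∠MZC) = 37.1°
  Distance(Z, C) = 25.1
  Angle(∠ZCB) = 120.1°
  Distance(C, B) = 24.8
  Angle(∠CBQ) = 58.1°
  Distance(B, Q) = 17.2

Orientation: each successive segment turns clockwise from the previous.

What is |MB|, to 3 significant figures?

18.5

A is at the origin; AM runs at -5.0° with length 8.3, so M = (8.27, -0.723). ∠AMZ = 141.2° gives MZ at -43.8° from the x-axis; with |MZ| = 25.2, Z = (26.5, -18.2). ∠MZC = 37.1° gives ZC at 173° from the x-axis; with |ZC| = 25.1, C = (1.53, -15.2). ∠ZCB = 120.1° gives CB at 113° from the x-axis; with |CB| = 24.8, B = (-8.32, 7.52). Then |MB| = |B − M| = 18.5.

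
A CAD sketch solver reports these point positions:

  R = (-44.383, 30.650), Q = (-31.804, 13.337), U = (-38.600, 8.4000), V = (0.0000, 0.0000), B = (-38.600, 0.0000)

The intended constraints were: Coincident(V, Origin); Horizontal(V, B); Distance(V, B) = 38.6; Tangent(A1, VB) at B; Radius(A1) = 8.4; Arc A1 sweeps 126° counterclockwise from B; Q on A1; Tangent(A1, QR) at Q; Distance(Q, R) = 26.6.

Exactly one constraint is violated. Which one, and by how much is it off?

Distance(Q, R) = 26.6 — off by 5.20.

V = (0.00, 0.00) ✓; V.y = 0.00, B.y = 0.00 ✓; |VB| = 38.60 ✓; ∠(UB, BV) = 90.00° ✓; |UB| = 8.400 ✓; bearing(U→Q) − bearing(U→B) = 126.0° ✓; |UQ| = 8.400 ✓; ∠(UQ, QR) = 90.00° ✓; |QR| = 21.40 ✗.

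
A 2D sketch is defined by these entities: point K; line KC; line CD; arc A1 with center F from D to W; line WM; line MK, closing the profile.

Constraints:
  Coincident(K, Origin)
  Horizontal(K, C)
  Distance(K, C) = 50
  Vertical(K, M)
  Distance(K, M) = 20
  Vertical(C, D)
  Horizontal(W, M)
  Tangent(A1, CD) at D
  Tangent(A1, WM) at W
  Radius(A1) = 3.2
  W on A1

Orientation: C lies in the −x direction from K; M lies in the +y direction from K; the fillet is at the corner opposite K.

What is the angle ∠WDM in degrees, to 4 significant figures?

41.34°

K is at the origin; KC is horizontal with |KC| = 50.0 and C on the −x side, so C = (-50.00, 0.000). KM is vertical with |KM| = 20.0 and M on the +y side, so M = (0.000, 20.00). The virtual corner opposite K is at (-50.00, 20.00). Since A1 is tangent to CD there, FD ⟂ CD and tangency of A1 to WM means the radius FW is perpendicular to WM, with radius 3.2, so the center F sits 3.2 in from both sides at F = (-46.80, 16.80). That places the tangent points at D = (-50.00, 16.80) on CD and W = (-46.80, 20.00) on WM. Then cos ∠WDM = DW·DM / (|DW||DM|), giving 41.34°.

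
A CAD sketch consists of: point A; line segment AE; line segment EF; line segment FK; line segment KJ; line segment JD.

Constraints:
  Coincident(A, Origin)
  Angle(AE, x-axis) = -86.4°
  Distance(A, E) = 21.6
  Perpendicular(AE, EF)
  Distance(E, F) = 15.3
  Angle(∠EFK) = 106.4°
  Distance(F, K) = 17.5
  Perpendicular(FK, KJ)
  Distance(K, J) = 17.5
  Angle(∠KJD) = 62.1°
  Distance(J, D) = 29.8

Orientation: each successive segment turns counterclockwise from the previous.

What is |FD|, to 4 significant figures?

9.525

A is at the origin; AE runs at -86.4° with length 21.6, so E = (1.356, -21.56). AE is perpendicular to EF, so EF runs at 3.600°; with |EF| = 15.3, F = (16.63, -20.60). ∠EFK = 106.4° gives FK at 77.20° from the x-axis; with |FK| = 17.5, K = (20.50, -3.532). The perpendicularity gives KJ at right angles to FK, so KJ runs at 167.2°; with |KJ| = 17.5, J = (3.438, 0.3455). ∠KJD = 62.1° gives JD at -74.90° from the x-axis; with |JD| = 29.8, D = (11.20, -28.43). Then |FD| = |D − F| = 9.525.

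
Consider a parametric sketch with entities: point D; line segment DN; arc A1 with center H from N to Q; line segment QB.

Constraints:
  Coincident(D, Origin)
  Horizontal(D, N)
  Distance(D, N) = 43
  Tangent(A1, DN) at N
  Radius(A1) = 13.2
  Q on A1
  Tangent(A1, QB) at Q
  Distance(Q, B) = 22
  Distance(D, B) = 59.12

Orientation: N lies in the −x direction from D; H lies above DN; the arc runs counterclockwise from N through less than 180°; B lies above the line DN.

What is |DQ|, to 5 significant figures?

38.210

D is at the origin; DN is horizontal with |DN| = 43.0 and N on the −x side, so N = (-43.000, 0.0000). Since A1 is tangent to DN there, HN ⟂ DN, so H = N + (0, 13.2) = (-43.000, 13.200). Since HQ ⟂ QB (tangency), |HB| = √(13.2² + 22.0²) = 25.656 regardless of where Q sits on A1. So B lies on both circle(D, 59.12) and circle(H, 25.656); the above-DN intersection is B = (-44.601, 38.806). Q is the foot of the tangent from B: Q = (-32.127, 20.684).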